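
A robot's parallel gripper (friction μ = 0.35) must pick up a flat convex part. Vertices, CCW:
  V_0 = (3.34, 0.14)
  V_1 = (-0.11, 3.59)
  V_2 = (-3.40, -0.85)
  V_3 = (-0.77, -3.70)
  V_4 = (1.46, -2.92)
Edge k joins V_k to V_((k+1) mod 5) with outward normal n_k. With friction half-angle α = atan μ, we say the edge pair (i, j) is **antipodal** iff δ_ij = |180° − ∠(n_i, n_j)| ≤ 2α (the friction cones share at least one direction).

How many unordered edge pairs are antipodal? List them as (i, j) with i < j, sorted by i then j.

α = atan 0.35 = 19.29°;  2α = 38.58°
n_0 = (+0.7071, +0.7071)
n_1 = (-0.8035, +0.5954)
n_2 = (-0.7349, -0.6782)
n_3 = (+0.3302, -0.9439)
n_4 = (+0.8520, -0.5235)
  (0,1): δ = 81.54°  ·
  (0,2): δ = 2.30°  ✓
  (0,3): δ = 64.28°  ·
  (0,4): δ = 103.43°  ·
  (1,2): δ = 100.76°  ·
  (1,3): δ = 34.18°  ✓
  (1,4): δ = 4.97°  ✓
  (2,3): δ = 113.42°  ·
  (2,4): δ = 74.27°  ·
  (3,4): δ = 140.84°  ·
antipodal pairs: 3

count = 3; pairs: (0,2), (1,3), (1,4)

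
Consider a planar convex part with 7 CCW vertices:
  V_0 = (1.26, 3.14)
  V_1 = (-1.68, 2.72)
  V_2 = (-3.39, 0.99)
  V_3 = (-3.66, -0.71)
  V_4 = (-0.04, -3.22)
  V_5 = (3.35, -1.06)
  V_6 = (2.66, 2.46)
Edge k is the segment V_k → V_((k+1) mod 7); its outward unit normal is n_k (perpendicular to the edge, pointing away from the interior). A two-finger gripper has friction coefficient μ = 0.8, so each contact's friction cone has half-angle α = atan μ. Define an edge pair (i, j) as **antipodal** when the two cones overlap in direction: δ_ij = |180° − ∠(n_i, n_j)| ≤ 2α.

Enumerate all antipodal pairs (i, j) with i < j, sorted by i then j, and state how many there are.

count = 10; pairs: (0,3), (0,4), (1,4), (1,5), (2,4), (2,5), (2,6), (3,5), (3,6), (4,6)

α = atan 0.8 = 38.66°;  2α = 77.32°
n_0 = (-0.1414, +0.9899)
n_1 = (-0.7112, +0.7030)
n_2 = (-0.9876, +0.1569)
n_3 = (-0.5698, -0.8218)
n_4 = (+0.5374, -0.8434)
n_5 = (+0.9813, +0.1924)
n_6 = (+0.4369, +0.8995)
  (0,1): δ = 142.80°  ·
  (0,2): δ = 107.15°  ·
  (0,3): δ = 42.87°  ✓
  (0,4): δ = 24.37°  ✓
  (0,5): δ = 92.96°  ·
  (0,6): δ = 145.96°  ·
  (1,2): δ = 144.36°  ·
  (1,3): δ = 80.07°  ·
  (1,4): δ = 12.83°  ✓
  (1,5): δ = 55.76°  ✓
  (1,6): δ = 108.76°  ·
  (2,3): δ = 115.71°  ·
  (2,4): δ = 48.47°  ✓
  (2,5): δ = 20.12°  ✓
  (2,6): δ = 73.12°  ✓
  (3,4): δ = 112.76°  ·
  (3,5): δ = 44.17°  ✓
  (3,6): δ = 8.83°  ✓
  (4,5): δ = 111.41°  ·
  (4,6): δ = 58.41°  ✓
  (5,6): δ = 127.00°  ·
antipodal pairs: 10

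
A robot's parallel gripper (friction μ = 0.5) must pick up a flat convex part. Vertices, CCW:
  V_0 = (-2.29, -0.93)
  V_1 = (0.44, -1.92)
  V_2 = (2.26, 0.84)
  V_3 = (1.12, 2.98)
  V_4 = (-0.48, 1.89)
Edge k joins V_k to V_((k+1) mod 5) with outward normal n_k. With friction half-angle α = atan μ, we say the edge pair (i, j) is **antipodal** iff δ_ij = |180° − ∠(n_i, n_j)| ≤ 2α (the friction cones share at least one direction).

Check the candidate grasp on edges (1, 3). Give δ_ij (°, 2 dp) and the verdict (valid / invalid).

α = atan 0.5 = 26.57°;  2α = 53.13°
edge 1: e_1 = (+1.82, +2.76);  n_1 = (+0.8348, -0.5505)
edge 3: e_3 = (-1.60, -1.09);  n_3 = (-0.5630, +0.8264)
∠(n_1, n_3) = 157.67°
δ = |180° − 157.67°| = 22.33°
22.33° ≤ 2α = 53.13°  →  valid

δ = 22.33°, valid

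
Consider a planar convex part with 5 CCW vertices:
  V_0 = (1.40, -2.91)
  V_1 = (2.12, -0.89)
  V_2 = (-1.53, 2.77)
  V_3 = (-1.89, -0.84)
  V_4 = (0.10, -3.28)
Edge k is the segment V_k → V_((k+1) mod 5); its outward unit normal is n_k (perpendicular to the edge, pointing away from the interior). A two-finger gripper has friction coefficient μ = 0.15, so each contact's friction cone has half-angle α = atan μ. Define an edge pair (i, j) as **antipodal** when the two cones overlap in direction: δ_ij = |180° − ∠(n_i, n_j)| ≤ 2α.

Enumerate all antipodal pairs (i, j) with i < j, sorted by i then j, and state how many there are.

α = atan 0.15 = 8.53°;  2α = 17.06°
n_0 = (+0.9420, -0.3357)
n_1 = (+0.7081, +0.7061)
n_2 = (-0.9951, +0.0992)
n_3 = (-0.7749, -0.6320)
n_4 = (+0.2737, -0.9618)
  (0,1): δ = 115.46°  ·
  (0,2): δ = 13.92°  ✓
  (0,3): δ = 58.82°  ·
  (0,4): δ = 125.51°  ·
  (1,2): δ = 50.62°  ·
  (1,3): δ = 5.72°  ✓
  (1,4): δ = 60.97°  ·
  (2,3): δ = 135.11°  ·
  (2,4): δ = 68.42°  ·
  (3,4): δ = 113.31°  ·
antipodal pairs: 2

count = 2; pairs: (0,2), (1,3)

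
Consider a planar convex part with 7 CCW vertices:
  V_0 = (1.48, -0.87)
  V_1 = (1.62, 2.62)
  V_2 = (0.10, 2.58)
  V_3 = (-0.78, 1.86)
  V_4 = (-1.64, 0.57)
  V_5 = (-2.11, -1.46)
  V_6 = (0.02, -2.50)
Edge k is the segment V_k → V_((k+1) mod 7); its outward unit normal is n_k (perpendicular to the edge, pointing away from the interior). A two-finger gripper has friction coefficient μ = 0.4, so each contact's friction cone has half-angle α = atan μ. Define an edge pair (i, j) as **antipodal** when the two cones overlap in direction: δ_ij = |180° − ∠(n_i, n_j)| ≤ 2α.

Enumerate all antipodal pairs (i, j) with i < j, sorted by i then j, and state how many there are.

count = 6; pairs: (0,3), (0,4), (1,5), (2,6), (3,6), (4,6)

α = atan 0.4 = 21.80°;  2α = 43.60°
n_0 = (+0.9992, -0.0401)
n_1 = (-0.0263, +0.9997)
n_2 = (-0.6332, +0.7740)
n_3 = (-0.8321, +0.5547)
n_4 = (-0.9742, +0.2256)
n_5 = (-0.4388, -0.8986)
n_6 = (+0.7449, -0.6672)
  (0,1): δ = 86.20°  ·
  (0,2): δ = 48.41°  ·
  (0,3): δ = 31.39°  ✓
  (0,4): δ = 10.74°  ✓
  (0,5): δ = 66.27°  ·
  (0,6): δ = 140.45°  ·
  (1,2): δ = 142.22°  ·
  (1,3): δ = 125.20°  ·
  (1,4): δ = 104.54°  ·
  (1,5): δ = 27.53°  ✓
  (1,6): δ = 46.64°  ·
  (2,3): δ = 162.98°  ·
  (2,4): δ = 142.33°  ·
  (2,5): δ = 65.31°  ·
  (2,6): δ = 8.86°  ✓
  (3,4): δ = 159.35°  ·
  (3,5): δ = 82.33°  ·
  (3,6): δ = 8.16°  ✓
  (4,5): δ = 102.99°  ·
  (4,6): δ = 28.82°  ✓
  (5,6): δ = 105.83°  ·
antipodal pairs: 6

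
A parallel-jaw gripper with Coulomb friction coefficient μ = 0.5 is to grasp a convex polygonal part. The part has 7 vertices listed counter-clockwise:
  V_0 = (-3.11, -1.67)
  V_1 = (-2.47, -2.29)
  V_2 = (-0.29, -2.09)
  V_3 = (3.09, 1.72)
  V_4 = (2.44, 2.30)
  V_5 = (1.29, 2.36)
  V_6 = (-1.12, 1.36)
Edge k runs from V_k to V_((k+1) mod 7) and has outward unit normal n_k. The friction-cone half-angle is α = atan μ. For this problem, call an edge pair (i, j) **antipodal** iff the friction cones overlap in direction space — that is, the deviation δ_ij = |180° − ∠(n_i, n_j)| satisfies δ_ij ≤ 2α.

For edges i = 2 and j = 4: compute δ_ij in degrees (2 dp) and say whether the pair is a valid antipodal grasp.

α = atan 0.5 = 26.57°;  2α = 53.13°
edge 2: e_2 = (+3.38, +3.81);  n_2 = (+0.7481, -0.6636)
edge 4: e_4 = (-1.15, +0.06);  n_4 = (+0.0521, +0.9986)
∠(n_2, n_4) = 128.59°
δ = |180° − 128.59°| = 51.41°
51.41° ≤ 2α = 53.13°  →  valid

δ = 51.41°, valid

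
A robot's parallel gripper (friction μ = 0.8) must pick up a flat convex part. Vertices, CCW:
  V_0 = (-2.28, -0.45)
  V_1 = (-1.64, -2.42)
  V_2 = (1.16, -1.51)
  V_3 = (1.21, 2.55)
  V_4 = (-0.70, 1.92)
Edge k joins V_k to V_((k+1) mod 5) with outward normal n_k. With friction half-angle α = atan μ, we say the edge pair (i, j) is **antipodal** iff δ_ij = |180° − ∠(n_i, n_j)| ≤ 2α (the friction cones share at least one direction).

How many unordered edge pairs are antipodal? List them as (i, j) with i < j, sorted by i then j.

count = 5; pairs: (0,2), (1,3), (1,4), (2,3), (2,4)

α = atan 0.8 = 38.66°;  2α = 77.32°
n_0 = (-0.9511, -0.3090)
n_1 = (+0.3091, -0.9510)
n_2 = (+0.9999, -0.0123)
n_3 = (-0.3132, +0.9497)
n_4 = (-0.8321, +0.5547)
  (0,1): δ = 89.99°  ·
  (0,2): δ = 18.70°  ✓
  (0,3): δ = 90.26°  ·
  (0,4): δ = 128.31°  ·
  (1,2): δ = 108.71°  ·
  (1,3): δ = 0.25°  ✓
  (1,4): δ = 38.31°  ✓
  (2,3): δ = 71.04°  ✓
  (2,4): δ = 32.98°  ✓
  (3,4): δ = 141.94°  ·
antipodal pairs: 5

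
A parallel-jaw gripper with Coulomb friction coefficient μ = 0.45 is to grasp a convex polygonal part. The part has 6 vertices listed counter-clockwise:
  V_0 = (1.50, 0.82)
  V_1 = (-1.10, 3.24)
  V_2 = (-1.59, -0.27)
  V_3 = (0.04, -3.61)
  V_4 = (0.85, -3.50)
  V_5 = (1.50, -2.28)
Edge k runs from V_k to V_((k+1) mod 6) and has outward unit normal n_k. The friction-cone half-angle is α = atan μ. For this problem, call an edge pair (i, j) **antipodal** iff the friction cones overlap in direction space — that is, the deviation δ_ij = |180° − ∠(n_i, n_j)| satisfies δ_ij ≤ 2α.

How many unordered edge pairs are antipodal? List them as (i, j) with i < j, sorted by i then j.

α = atan 0.45 = 24.23°;  2α = 48.46°
n_0 = (+0.6813, +0.7320)
n_1 = (-0.9904, +0.1383)
n_2 = (-0.8987, -0.4386)
n_3 = (+0.1346, -0.9909)
n_4 = (+0.8826, -0.4702)
n_5 = (+1.0000, -0.0000)
  (0,1): δ = 55.00°  ·
  (0,2): δ = 21.04°  ✓
  (0,3): δ = 50.68°  ·
  (0,4): δ = 104.90°  ·
  (0,5): δ = 132.95°  ·
  (1,2): δ = 146.04°  ·
  (1,3): δ = 74.32°  ·
  (1,4): δ = 20.10°  ✓
  (1,5): δ = 7.95°  ✓
  (2,3): δ = 108.28°  ·
  (2,4): δ = 54.06°  ·
  (2,5): δ = 26.01°  ✓
  (3,4): δ = 125.78°  ·
  (3,5): δ = 97.73°  ·
  (4,5): δ = 151.95°  ·
antipodal pairs: 4

count = 4; pairs: (0,2), (1,4), (1,5), (2,5)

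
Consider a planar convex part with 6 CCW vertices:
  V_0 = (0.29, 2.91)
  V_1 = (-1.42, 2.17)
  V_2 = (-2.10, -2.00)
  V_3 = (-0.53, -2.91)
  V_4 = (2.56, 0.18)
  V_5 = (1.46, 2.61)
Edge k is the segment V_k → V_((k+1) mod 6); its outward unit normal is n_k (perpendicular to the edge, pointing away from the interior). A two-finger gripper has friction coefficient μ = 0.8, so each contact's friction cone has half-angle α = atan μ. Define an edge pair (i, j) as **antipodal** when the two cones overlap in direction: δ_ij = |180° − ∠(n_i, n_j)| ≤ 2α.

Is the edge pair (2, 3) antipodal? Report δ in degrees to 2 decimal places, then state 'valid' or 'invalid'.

α = atan 0.8 = 38.66°;  2α = 77.32°
edge 2: e_2 = (+1.57, -0.91);  n_2 = (-0.5015, -0.8652)
edge 3: e_3 = (+3.09, +3.09);  n_3 = (+0.7071, -0.7071)
∠(n_2, n_3) = 75.10°
δ = |180° − 75.10°| = 104.90°
104.90° > 2α = 77.32°  →  invalid

δ = 104.90°, invalid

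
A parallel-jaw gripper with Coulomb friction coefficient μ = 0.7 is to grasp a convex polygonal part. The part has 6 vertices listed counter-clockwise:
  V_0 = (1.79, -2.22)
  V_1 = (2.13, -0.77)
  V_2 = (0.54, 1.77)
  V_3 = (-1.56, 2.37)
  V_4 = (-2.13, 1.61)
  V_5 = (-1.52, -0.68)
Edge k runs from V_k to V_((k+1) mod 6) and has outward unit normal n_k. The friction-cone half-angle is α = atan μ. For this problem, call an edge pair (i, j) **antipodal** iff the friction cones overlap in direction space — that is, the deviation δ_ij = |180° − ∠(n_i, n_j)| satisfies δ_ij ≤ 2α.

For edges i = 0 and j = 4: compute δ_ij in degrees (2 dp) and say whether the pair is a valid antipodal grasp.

δ = 28.11°, valid

α = atan 0.7 = 34.99°;  2α = 69.98°
edge 0: e_0 = (+0.34, +1.45);  n_0 = (+0.9736, -0.2283)
edge 4: e_4 = (+0.61, -2.29);  n_4 = (-0.9663, -0.2574)
∠(n_0, n_4) = 151.89°
δ = |180° − 151.89°| = 28.11°
28.11° ≤ 2α = 69.98°  →  valid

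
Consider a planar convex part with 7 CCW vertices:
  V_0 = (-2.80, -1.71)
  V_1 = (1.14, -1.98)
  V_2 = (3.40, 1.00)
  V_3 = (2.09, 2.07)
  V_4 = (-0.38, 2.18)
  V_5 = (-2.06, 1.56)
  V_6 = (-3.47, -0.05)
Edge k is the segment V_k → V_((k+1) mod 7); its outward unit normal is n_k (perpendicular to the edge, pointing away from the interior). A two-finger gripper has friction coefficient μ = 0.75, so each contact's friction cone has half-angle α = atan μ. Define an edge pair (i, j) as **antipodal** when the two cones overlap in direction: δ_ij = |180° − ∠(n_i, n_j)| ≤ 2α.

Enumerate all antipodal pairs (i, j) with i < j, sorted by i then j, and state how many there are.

count = 10; pairs: (0,2), (0,3), (0,4), (0,5), (1,3), (1,4), (1,5), (1,6), (2,6), (3,6)

α = atan 0.75 = 36.87°;  2α = 73.74°
n_0 = (-0.0684, -0.9977)
n_1 = (+0.7968, -0.6043)
n_2 = (+0.6326, +0.7745)
n_3 = (+0.0445, +0.9990)
n_4 = (-0.3462, +0.9382)
n_5 = (-0.7523, +0.6588)
n_6 = (-0.9273, -0.3743)
  (0,1): δ = 123.26°  ·
  (0,2): δ = 35.32°  ✓
  (0,3): δ = 1.37°  ✓
  (0,4): δ = 24.18°  ✓
  (0,5): δ = 52.71°  ✓
  (0,6): δ = 115.90°  ·
  (1,2): δ = 92.07°  ·
  (1,3): δ = 55.37°  ✓
  (1,4): δ = 32.57°  ✓
  (1,5): δ = 4.03°  ✓
  (1,6): δ = 59.16°  ✓
  (2,3): δ = 143.31°  ·
  (2,4): δ = 120.50°  ·
  (2,5): δ = 91.97°  ·
  (2,6): δ = 28.78°  ✓
  (3,4): δ = 157.19°  ·
  (3,5): δ = 128.66°  ·
  (3,6): δ = 65.47°  ✓
  (4,5): δ = 151.47°  ·
  (4,6): δ = 88.28°  ·
  (5,6): δ = 116.81°  ·
antipodal pairs: 10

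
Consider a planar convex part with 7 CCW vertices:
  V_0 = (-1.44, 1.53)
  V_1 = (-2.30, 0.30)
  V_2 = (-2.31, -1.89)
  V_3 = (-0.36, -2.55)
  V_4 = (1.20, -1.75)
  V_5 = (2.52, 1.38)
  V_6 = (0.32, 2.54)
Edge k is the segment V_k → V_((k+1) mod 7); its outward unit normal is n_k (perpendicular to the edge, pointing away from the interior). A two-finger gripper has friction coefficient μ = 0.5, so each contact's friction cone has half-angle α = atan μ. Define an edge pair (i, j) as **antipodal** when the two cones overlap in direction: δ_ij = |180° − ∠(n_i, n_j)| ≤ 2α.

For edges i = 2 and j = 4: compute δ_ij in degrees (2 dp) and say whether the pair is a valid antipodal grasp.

δ = 94.17°, invalid

α = atan 0.5 = 26.57°;  2α = 53.13°
edge 2: e_2 = (+1.95, -0.66);  n_2 = (-0.3206, -0.9472)
edge 4: e_4 = (+1.32, +3.13);  n_4 = (+0.9214, -0.3886)
∠(n_2, n_4) = 85.83°
δ = |180° − 85.83°| = 94.17°
94.17° > 2α = 53.13°  →  invalid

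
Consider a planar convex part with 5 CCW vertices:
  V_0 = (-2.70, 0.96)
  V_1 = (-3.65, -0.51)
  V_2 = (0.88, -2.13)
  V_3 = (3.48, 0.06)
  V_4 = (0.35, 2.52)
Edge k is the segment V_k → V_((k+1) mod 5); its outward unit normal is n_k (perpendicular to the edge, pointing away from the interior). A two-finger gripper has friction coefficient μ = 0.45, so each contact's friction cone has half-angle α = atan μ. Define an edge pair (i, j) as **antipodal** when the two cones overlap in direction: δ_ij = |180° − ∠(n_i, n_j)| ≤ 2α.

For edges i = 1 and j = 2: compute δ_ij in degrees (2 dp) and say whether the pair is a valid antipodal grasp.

α = atan 0.45 = 24.23°;  2α = 48.46°
edge 1: e_1 = (+4.53, -1.62);  n_1 = (-0.3367, -0.9416)
edge 2: e_2 = (+2.60, +2.19);  n_2 = (+0.6442, -0.7648)
∠(n_1, n_2) = 59.79°
δ = |180° − 59.79°| = 120.21°
120.21° > 2α = 48.46°  →  invalid

δ = 120.21°, invalid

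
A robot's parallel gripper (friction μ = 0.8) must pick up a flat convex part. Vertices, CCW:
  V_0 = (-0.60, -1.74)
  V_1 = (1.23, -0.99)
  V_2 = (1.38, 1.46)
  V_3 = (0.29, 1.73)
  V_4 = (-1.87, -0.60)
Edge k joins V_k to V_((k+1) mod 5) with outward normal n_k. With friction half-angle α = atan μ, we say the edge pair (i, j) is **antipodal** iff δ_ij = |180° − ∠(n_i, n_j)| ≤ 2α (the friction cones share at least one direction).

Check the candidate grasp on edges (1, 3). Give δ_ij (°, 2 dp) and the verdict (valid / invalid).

α = atan 0.8 = 38.66°;  2α = 77.32°
edge 1: e_1 = (+0.15, +2.45);  n_1 = (+0.9981, -0.0611)
edge 3: e_3 = (-2.16, -2.33);  n_3 = (-0.7334, +0.6798)
∠(n_1, n_3) = 140.67°
δ = |180° − 140.67°| = 39.33°
39.33° ≤ 2α = 77.32°  →  valid

δ = 39.33°, valid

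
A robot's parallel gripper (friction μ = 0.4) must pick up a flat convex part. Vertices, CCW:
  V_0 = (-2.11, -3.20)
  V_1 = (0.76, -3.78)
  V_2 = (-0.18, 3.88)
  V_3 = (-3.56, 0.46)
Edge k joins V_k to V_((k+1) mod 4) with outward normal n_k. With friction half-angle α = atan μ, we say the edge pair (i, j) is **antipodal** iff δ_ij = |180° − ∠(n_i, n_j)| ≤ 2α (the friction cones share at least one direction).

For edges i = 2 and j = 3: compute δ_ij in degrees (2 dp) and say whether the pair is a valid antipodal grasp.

α = atan 0.4 = 21.80°;  2α = 43.60°
edge 2: e_2 = (-3.38, -3.42);  n_2 = (-0.7113, +0.7029)
edge 3: e_3 = (+1.45, -3.66);  n_3 = (-0.9297, -0.3683)
∠(n_2, n_3) = 66.28°
δ = |180° − 66.28°| = 113.72°
113.72° > 2α = 43.60°  →  invalid

δ = 113.72°, invalid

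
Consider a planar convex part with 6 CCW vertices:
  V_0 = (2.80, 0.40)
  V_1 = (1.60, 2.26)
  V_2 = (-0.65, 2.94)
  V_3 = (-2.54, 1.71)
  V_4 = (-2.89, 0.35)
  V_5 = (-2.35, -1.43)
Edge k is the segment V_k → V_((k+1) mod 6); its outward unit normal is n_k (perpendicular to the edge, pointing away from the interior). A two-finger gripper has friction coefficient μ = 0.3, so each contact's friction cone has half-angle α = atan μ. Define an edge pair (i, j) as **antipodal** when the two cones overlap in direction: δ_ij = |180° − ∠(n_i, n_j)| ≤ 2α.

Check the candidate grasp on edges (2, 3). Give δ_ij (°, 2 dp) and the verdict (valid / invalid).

δ = 137.49°, invalid

α = atan 0.3 = 16.70°;  2α = 33.40°
edge 2: e_2 = (-1.89, -1.23);  n_2 = (-0.5455, +0.8381)
edge 3: e_3 = (-0.35, -1.36);  n_3 = (-0.9684, +0.2492)
∠(n_2, n_3) = 42.51°
δ = |180° − 42.51°| = 137.49°
137.49° > 2α = 33.40°  →  invalid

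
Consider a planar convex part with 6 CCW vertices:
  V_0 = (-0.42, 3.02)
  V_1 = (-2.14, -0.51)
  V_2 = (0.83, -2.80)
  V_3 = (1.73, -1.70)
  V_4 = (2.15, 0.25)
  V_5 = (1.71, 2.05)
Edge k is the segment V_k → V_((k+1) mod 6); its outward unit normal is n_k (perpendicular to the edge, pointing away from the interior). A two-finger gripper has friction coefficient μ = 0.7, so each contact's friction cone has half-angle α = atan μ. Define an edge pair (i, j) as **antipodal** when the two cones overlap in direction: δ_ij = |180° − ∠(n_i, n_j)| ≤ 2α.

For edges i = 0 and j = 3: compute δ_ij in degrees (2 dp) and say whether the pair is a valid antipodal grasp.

α = atan 0.7 = 34.99°;  2α = 69.98°
edge 0: e_0 = (-1.72, -3.53);  n_0 = (-0.8990, +0.4380)
edge 3: e_3 = (+0.42, +1.95);  n_3 = (+0.9776, -0.2106)
∠(n_0, n_3) = 166.18°
δ = |180° − 166.18°| = 13.82°
13.82° ≤ 2α = 69.98°  →  valid

δ = 13.82°, valid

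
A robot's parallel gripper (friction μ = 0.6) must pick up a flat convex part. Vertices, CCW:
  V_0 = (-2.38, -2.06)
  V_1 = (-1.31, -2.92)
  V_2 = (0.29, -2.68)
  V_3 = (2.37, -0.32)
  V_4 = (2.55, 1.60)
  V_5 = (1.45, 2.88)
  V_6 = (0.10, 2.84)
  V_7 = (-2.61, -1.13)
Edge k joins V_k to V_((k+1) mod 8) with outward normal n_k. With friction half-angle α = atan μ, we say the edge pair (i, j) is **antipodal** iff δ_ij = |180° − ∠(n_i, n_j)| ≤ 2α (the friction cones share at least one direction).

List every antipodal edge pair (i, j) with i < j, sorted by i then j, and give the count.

α = atan 0.6 = 30.96°;  2α = 61.93°
n_0 = (-0.6265, -0.7794)
n_1 = (+0.1483, -0.9889)
n_2 = (+0.7502, -0.6612)
n_3 = (+0.9956, -0.0933)
n_4 = (+0.7584, +0.6518)
n_5 = (-0.0296, +0.9996)
n_6 = (-0.8259, +0.5638)
n_7 = (-0.9708, -0.2401)
  (0,1): δ = 132.68°  ·
  (0,2): δ = 92.60°  ·
  (0,3): δ = 56.57°  ✓
  (0,4): δ = 10.53°  ✓
  (0,5): δ = 40.49°  ✓
  (0,6): δ = 94.47°  ·
  (0,7): δ = 142.68°  ·
  (1,2): δ = 139.92°  ·
  (1,3): δ = 103.89°  ·
  (1,4): δ = 57.86°  ✓
  (1,5): δ = 6.83°  ✓
  (1,6): δ = 47.15°  ✓
  (1,7): δ = 95.36°  ·
  (2,3): δ = 143.96°  ·
  (2,4): δ = 97.93°  ·
  (2,5): δ = 46.91°  ✓
  (2,6): δ = 7.07°  ✓
  (2,7): δ = 55.28°  ✓
  (3,4): δ = 133.97°  ·
  (3,5): δ = 82.95°  ·
  (3,6): δ = 28.96°  ✓
  (3,7): δ = 19.25°  ✓
  (4,5): δ = 128.98°  ·
  (4,6): δ = 74.99°  ·
  (4,7): δ = 26.78°  ✓
  (5,6): δ = 126.02°  ·
  (5,7): δ = 77.81°  ·
  (6,7): δ = 131.79°  ·
antipodal pairs: 12

count = 12; pairs: (0,3), (0,4), (0,5), (1,4), (1,5), (1,6), (2,5), (2,6), (2,7), (3,6), (3,7), (4,7)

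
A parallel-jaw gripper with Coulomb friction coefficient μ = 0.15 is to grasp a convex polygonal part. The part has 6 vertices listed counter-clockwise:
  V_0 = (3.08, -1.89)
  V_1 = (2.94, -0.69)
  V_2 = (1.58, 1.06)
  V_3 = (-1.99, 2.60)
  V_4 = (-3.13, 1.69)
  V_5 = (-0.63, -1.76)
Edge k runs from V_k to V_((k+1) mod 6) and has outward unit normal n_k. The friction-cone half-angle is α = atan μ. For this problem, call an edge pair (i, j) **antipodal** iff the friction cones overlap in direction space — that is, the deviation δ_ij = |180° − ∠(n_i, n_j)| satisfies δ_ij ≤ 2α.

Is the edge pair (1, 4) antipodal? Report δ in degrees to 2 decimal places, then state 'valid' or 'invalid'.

δ = 1.92°, valid

α = atan 0.15 = 8.53°;  2α = 17.06°
edge 1: e_1 = (-1.36, +1.75);  n_1 = (+0.7896, +0.6136)
edge 4: e_4 = (+2.50, -3.45);  n_4 = (-0.8097, -0.5868)
∠(n_1, n_4) = 178.08°
δ = |180° − 178.08°| = 1.92°
1.92° ≤ 2α = 17.06°  →  valid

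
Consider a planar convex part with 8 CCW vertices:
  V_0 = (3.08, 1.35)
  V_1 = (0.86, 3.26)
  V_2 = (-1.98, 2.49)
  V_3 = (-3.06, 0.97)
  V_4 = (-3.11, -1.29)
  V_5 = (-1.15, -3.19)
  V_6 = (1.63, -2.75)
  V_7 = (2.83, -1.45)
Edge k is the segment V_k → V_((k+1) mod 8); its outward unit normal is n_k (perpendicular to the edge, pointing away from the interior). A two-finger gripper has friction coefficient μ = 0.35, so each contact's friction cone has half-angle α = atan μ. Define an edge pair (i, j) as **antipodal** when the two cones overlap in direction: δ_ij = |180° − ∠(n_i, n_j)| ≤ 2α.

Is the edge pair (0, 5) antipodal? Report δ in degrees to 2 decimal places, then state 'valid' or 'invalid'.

δ = 49.70°, invalid

α = atan 0.35 = 19.29°;  2α = 38.58°
edge 0: e_0 = (-2.22, +1.91);  n_0 = (+0.6522, +0.7581)
edge 5: e_5 = (+2.78, +0.44);  n_5 = (+0.1563, -0.9877)
∠(n_0, n_5) = 130.30°
δ = |180° − 130.30°| = 49.70°
49.70° > 2α = 38.58°  →  invalid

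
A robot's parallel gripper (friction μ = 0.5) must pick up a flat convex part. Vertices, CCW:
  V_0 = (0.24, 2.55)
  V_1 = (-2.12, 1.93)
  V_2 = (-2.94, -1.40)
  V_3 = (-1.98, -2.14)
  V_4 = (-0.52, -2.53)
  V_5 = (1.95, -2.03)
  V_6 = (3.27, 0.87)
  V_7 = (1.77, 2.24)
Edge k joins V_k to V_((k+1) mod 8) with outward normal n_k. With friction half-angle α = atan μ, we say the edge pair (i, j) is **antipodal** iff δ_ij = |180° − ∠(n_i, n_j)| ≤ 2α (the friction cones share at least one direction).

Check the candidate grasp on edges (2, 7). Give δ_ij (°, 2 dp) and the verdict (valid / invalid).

δ = 26.17°, valid

α = atan 0.5 = 26.57°;  2α = 53.13°
edge 2: e_2 = (+0.96, -0.74);  n_2 = (-0.6105, -0.7920)
edge 7: e_7 = (-1.53, +0.31);  n_7 = (+0.1986, +0.9801)
∠(n_2, n_7) = 153.83°
δ = |180° − 153.83°| = 26.17°
26.17° ≤ 2α = 53.13°  →  valid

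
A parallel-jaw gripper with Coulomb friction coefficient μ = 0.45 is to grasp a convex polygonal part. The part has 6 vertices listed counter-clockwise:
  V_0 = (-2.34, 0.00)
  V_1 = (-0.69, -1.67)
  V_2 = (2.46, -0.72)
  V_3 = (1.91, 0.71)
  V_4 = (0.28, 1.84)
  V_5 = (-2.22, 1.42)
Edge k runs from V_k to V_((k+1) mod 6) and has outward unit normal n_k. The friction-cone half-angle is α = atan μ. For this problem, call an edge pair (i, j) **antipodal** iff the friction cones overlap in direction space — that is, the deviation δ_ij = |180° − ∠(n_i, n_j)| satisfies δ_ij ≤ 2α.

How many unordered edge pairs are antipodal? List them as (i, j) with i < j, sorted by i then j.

count = 4; pairs: (0,2), (0,3), (1,4), (2,5)

α = atan 0.45 = 24.23°;  2α = 48.46°
n_0 = (-0.7114, -0.7028)
n_1 = (+0.2887, -0.9574)
n_2 = (+0.9333, +0.3590)
n_3 = (+0.5697, +0.8218)
n_4 = (-0.1657, +0.9862)
n_5 = (-0.9964, +0.0842)
  (0,1): δ = 117.87°  ·
  (0,2): δ = 23.62°  ✓
  (0,3): δ = 10.61°  ✓
  (0,4): δ = 54.88°  ·
  (0,5): δ = 130.51°  ·
  (1,2): δ = 85.75°  ·
  (1,3): δ = 51.51°  ·
  (1,4): δ = 7.25°  ✓
  (1,5): δ = 68.39°  ·
  (2,3): δ = 145.77°  ·
  (2,4): δ = 101.50°  ·
  (2,5): δ = 25.87°  ✓
  (3,4): δ = 135.73°  ·
  (3,5): δ = 60.10°  ·
  (4,5): δ = 104.37°  ·
antipodal pairs: 4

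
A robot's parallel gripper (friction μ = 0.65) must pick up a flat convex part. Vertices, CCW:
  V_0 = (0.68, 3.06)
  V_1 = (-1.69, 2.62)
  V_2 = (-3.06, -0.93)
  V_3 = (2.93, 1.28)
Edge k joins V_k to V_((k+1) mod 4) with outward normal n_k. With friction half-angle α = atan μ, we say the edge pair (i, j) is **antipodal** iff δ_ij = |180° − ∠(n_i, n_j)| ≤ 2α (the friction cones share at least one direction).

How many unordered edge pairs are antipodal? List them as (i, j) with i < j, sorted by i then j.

count = 3; pairs: (0,2), (1,2), (2,3)

α = atan 0.65 = 33.02°;  2α = 66.05°
n_0 = (-0.1825, +0.9832)
n_1 = (-0.9329, +0.3600)
n_2 = (+0.3461, -0.9382)
n_3 = (+0.6204, +0.7843)
  (0,1): δ = 121.62°  ·
  (0,2): δ = 9.73°  ✓
  (0,3): δ = 131.13°  ·
  (1,2): δ = 48.65°  ✓
  (1,3): δ = 72.75°  ·
  (2,3): δ = 58.60°  ✓
antipodal pairs: 3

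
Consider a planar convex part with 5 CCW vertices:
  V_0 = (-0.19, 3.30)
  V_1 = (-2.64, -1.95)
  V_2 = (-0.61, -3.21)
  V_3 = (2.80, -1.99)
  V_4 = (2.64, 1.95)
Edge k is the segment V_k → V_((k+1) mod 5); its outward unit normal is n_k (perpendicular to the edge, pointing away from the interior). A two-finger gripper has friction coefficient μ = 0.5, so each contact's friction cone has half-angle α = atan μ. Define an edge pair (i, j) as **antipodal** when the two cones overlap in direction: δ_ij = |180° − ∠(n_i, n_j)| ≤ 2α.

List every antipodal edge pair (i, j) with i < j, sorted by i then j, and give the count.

α = atan 0.5 = 26.57°;  2α = 53.13°
n_0 = (-0.9062, +0.4229)
n_1 = (-0.5274, -0.8496)
n_2 = (+0.3369, -0.9416)
n_3 = (+0.9992, +0.0406)
n_4 = (+0.4306, +0.9026)
  (0,1): δ = 96.81°  ·
  (0,2): δ = 45.30°  ✓
  (0,3): δ = 27.34°  ✓
  (0,4): δ = 89.51°  ·
  (1,2): δ = 128.49°  ·
  (1,3): δ = 55.85°  ·
  (1,4): δ = 6.32°  ✓
  (2,3): δ = 107.36°  ·
  (2,4): δ = 45.19°  ✓
  (3,4): δ = 117.83°  ·
antipodal pairs: 4

count = 4; pairs: (0,2), (0,3), (1,4), (2,4)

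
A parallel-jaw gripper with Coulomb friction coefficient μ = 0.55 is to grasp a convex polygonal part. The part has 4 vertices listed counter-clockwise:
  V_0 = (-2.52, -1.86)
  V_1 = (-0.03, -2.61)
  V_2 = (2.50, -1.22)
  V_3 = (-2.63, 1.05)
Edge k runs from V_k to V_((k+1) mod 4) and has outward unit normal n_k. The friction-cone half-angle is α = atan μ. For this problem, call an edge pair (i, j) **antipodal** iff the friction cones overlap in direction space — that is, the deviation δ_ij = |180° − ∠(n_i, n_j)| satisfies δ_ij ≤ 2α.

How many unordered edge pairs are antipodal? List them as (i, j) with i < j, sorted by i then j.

count = 2; pairs: (0,2), (1,2)

α = atan 0.55 = 28.81°;  2α = 57.62°
n_0 = (-0.2884, -0.9575)
n_1 = (+0.4815, -0.8764)
n_2 = (+0.4046, +0.9145)
n_3 = (-0.9993, -0.0378)
  (0,1): δ = 134.45°  ·
  (0,2): δ = 7.11°  ✓
  (0,3): δ = 108.93°  ·
  (1,2): δ = 52.65°  ✓
  (1,3): δ = 63.38°  ·
  (2,3): δ = 63.97°  ·
antipodal pairs: 2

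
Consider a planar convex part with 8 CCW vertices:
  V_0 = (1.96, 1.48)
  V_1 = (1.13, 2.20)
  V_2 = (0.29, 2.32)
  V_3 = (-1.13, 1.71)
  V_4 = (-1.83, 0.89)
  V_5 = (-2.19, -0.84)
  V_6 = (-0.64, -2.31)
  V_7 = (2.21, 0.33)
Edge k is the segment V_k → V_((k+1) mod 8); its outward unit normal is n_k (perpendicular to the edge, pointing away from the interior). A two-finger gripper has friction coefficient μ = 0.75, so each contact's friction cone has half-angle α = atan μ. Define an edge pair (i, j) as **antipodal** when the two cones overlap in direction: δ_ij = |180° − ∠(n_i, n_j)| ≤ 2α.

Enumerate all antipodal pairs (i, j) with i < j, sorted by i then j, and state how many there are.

count = 11; pairs: (0,4), (0,5), (1,5), (1,6), (2,5), (2,6), (3,6), (3,7), (4,6), (4,7), (5,7)

α = atan 0.75 = 36.87°;  2α = 73.74°
n_0 = (+0.6553, +0.7554)
n_1 = (+0.1414, +0.9899)
n_2 = (-0.3947, +0.9188)
n_3 = (-0.7606, +0.6493)
n_4 = (-0.9790, +0.2037)
n_5 = (-0.6881, -0.7256)
n_6 = (+0.6796, -0.7336)
n_7 = (+0.9772, +0.2124)
  (0,1): δ = 147.19°  ·
  (0,2): δ = 115.81°  ·
  (0,3): δ = 89.55°  ·
  (0,4): δ = 60.81°  ✓
  (0,5): δ = 2.54°  ✓
  (0,6): δ = 83.75°  ·
  (0,7): δ = 143.21°  ·
  (1,2): δ = 148.62°  ·
  (1,3): δ = 122.36°  ·
  (1,4): δ = 93.62°  ·
  (1,5): δ = 35.35°  ✓
  (1,6): δ = 50.94°  ✓
  (1,7): δ = 110.39°  ·
  (2,3): δ = 153.73°  ·
  (2,4): δ = 125.00°  ·
  (2,5): δ = 66.73°  ✓
  (2,6): δ = 19.56°  ✓
  (2,7): δ = 79.02°  ·
  (3,4): δ = 151.27°  ·
  (3,5): δ = 93.00°  ·
  (3,6): δ = 6.70°  ✓
  (3,7): δ = 52.75°  ✓
  (4,5): δ = 121.73°  ·
  (4,6): δ = 35.44°  ✓
  (4,7): δ = 24.02°  ✓
  (5,6): δ = 93.71°  ·
  (5,7): δ = 34.25°  ✓
  (6,7): δ = 120.54°  ·
antipodal pairs: 11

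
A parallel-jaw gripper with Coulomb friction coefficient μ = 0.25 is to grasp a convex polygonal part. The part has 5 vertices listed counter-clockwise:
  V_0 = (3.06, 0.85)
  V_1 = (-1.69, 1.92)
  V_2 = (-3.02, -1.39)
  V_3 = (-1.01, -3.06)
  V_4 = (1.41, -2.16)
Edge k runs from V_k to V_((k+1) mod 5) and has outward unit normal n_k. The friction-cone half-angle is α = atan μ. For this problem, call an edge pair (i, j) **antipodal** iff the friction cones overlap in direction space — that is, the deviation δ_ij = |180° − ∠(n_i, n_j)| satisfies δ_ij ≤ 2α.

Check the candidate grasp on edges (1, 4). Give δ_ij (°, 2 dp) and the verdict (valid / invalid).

α = atan 0.25 = 14.04°;  2α = 28.07°
edge 1: e_1 = (-1.33, -3.31);  n_1 = (-0.9279, +0.3728)
edge 4: e_4 = (+1.65, +3.01);  n_4 = (+0.8769, -0.4807)
∠(n_1, n_4) = 173.16°
δ = |180° − 173.16°| = 6.84°
6.84° ≤ 2α = 28.07°  →  valid

δ = 6.84°, valid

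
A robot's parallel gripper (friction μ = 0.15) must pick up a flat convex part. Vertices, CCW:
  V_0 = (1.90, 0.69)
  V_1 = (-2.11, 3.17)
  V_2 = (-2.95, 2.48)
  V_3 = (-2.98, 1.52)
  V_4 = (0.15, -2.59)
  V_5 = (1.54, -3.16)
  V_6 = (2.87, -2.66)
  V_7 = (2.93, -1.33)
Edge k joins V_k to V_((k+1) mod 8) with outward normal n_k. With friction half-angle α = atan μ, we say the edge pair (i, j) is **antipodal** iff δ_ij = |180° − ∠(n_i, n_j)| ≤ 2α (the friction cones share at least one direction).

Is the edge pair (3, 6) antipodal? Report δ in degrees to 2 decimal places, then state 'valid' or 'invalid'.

δ = 39.87°, invalid

α = atan 0.15 = 8.53°;  2α = 17.06°
edge 3: e_3 = (+3.13, -4.11);  n_3 = (-0.7956, -0.6059)
edge 6: e_6 = (+0.06, +1.33);  n_6 = (+0.9990, -0.0451)
∠(n_3, n_6) = 140.13°
δ = |180° − 140.13°| = 39.87°
39.87° > 2α = 17.06°  →  invalid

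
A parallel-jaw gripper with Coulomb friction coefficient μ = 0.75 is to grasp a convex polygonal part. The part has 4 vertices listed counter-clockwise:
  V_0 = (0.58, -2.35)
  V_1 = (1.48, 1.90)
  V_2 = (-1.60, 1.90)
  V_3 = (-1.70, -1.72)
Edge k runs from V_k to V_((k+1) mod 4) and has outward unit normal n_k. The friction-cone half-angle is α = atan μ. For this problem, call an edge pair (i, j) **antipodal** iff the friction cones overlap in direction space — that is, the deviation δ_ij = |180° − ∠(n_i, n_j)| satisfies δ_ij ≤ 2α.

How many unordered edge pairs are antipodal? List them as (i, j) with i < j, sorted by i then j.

α = atan 0.75 = 36.87°;  2α = 73.74°
n_0 = (+0.9783, -0.2072)
n_1 = (+0.0000, +1.0000)
n_2 = (-0.9996, +0.0276)
n_3 = (-0.2663, -0.9639)
  (0,1): δ = 78.04°  ·
  (0,2): δ = 10.37°  ✓
  (0,3): δ = 86.51°  ·
  (1,2): δ = 91.58°  ·
  (1,3): δ = 15.45°  ✓
  (2,3): δ = 103.86°  ·
antipodal pairs: 2

count = 2; pairs: (0,2), (1,3)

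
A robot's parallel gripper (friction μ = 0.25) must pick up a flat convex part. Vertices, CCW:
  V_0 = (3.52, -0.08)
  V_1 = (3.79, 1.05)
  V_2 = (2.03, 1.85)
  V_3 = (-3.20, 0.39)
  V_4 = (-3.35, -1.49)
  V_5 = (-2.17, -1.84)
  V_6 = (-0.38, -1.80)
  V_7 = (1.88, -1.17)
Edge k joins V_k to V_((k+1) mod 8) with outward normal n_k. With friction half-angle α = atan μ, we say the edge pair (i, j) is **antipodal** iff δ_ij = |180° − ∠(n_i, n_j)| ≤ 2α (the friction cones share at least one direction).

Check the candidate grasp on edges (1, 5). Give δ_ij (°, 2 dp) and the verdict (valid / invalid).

δ = 25.72°, valid

α = atan 0.25 = 14.04°;  2α = 28.07°
edge 1: e_1 = (-1.76, +0.80);  n_1 = (+0.4138, +0.9104)
edge 5: e_5 = (+1.79, +0.04);  n_5 = (+0.0223, -0.9998)
∠(n_1, n_5) = 154.28°
δ = |180° − 154.28°| = 25.72°
25.72° ≤ 2α = 28.07°  →  valid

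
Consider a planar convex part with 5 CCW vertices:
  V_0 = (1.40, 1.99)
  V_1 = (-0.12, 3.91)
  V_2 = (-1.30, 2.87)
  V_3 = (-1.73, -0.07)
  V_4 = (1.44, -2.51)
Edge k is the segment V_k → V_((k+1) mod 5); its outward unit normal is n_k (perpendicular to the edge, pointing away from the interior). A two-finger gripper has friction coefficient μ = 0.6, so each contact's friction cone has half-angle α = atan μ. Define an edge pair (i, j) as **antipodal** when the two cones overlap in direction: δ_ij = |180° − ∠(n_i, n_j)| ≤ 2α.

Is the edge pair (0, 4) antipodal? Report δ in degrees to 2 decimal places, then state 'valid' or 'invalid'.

α = atan 0.6 = 30.96°;  2α = 61.93°
edge 0: e_0 = (-1.52, +1.92);  n_0 = (+0.7840, +0.6207)
edge 4: e_4 = (-0.04, +4.50);  n_4 = (+1.0000, +0.0089)
∠(n_0, n_4) = 37.86°
δ = |180° − 37.86°| = 142.14°
142.14° > 2α = 61.93°  →  invalid

δ = 142.14°, invalid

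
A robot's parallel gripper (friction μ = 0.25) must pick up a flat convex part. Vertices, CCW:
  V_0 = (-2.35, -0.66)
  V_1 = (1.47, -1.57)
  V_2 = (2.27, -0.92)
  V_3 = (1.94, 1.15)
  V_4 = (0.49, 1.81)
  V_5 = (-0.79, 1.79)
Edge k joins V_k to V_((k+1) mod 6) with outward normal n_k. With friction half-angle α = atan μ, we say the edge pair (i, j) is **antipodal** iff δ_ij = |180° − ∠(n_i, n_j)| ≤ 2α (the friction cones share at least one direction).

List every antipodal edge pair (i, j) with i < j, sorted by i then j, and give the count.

count = 3; pairs: (0,3), (0,4), (1,5)

α = atan 0.25 = 14.04°;  2α = 28.07°
n_0 = (-0.2317, -0.9728)
n_1 = (+0.6306, -0.7761)
n_2 = (+0.9875, +0.1574)
n_3 = (+0.4143, +0.9102)
n_4 = (-0.0156, +0.9999)
n_5 = (-0.8435, +0.5371)
  (0,1): δ = 127.51°  ·
  (0,2): δ = 67.54°  ·
  (0,3): δ = 11.07°  ✓
  (0,4): δ = 14.29°  ✓
  (0,5): δ = 70.91°  ·
  (1,2): δ = 120.04°  ·
  (1,3): δ = 63.57°  ·
  (1,4): δ = 38.20°  ·
  (1,5): δ = 18.42°  ✓
  (2,3): δ = 123.53°  ·
  (2,4): δ = 98.16°  ·
  (2,5): δ = 41.54°  ·
  (3,4): δ = 154.63°  ·
  (3,5): δ = 98.01°  ·
  (4,5): δ = 123.38°  ·
antipodal pairs: 3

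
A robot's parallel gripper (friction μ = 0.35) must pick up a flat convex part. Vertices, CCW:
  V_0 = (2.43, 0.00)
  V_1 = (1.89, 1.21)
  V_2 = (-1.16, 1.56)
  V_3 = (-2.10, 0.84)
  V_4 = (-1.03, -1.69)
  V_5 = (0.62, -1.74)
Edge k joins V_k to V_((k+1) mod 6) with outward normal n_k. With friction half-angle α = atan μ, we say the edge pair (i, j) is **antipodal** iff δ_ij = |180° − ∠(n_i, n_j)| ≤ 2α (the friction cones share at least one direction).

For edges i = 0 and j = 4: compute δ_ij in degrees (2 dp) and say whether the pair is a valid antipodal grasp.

δ = 64.21°, invalid

α = atan 0.35 = 19.29°;  2α = 38.58°
edge 0: e_0 = (-0.54, +1.21);  n_0 = (+0.9132, +0.4075)
edge 4: e_4 = (+1.65, -0.05);  n_4 = (-0.0303, -0.9995)
∠(n_0, n_4) = 115.79°
δ = |180° − 115.79°| = 64.21°
64.21° > 2α = 38.58°  →  invalid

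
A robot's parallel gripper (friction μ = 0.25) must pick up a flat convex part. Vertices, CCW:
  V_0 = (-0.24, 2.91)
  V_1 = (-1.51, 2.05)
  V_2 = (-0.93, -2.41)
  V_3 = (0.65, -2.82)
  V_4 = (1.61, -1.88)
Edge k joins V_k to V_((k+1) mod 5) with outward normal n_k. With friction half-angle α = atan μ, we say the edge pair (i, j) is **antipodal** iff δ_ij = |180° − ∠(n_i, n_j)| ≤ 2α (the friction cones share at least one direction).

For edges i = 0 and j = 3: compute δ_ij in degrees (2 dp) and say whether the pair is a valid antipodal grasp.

δ = 10.29°, valid

α = atan 0.25 = 14.04°;  2α = 28.07°
edge 0: e_0 = (-1.27, -0.86);  n_0 = (-0.5607, +0.8280)
edge 3: e_3 = (+0.96, +0.94);  n_3 = (+0.6996, -0.7145)
∠(n_0, n_3) = 169.71°
δ = |180° − 169.71°| = 10.29°
10.29° ≤ 2α = 28.07°  →  valid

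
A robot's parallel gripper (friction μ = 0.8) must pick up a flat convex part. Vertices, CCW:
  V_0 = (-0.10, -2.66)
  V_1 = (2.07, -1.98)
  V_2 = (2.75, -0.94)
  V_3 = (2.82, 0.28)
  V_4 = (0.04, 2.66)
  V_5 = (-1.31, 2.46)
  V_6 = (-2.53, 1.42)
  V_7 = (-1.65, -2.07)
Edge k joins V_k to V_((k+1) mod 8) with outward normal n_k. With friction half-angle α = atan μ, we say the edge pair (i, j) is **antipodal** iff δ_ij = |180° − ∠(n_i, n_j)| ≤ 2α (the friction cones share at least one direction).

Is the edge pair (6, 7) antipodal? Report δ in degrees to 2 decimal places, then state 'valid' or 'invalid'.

α = atan 0.8 = 38.66°;  2α = 77.32°
edge 6: e_6 = (+0.88, -3.49);  n_6 = (-0.9697, -0.2445)
edge 7: e_7 = (+1.55, -0.59);  n_7 = (-0.3557, -0.9346)
∠(n_6, n_7) = 55.01°
δ = |180° − 55.01°| = 124.99°
124.99° > 2α = 77.32°  →  invalid

δ = 124.99°, invalid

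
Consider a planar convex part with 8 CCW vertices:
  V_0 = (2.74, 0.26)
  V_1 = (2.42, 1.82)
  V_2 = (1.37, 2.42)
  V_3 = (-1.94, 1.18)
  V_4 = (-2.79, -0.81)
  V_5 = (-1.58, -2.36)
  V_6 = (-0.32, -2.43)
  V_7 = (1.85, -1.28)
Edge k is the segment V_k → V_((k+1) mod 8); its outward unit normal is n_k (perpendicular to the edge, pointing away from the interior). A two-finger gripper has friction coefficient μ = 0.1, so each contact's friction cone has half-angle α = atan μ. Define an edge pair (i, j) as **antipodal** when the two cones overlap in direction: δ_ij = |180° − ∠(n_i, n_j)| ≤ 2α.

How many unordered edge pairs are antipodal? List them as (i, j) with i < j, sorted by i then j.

count = 2; pairs: (2,6), (3,7)

α = atan 0.1 = 5.71°;  2α = 11.42°
n_0 = (+0.9796, +0.2009)
n_1 = (+0.4961, +0.8682)
n_2 = (-0.3508, +0.9364)
n_3 = (-0.9196, +0.3928)
n_4 = (-0.7883, -0.6153)
n_5 = (-0.0555, -0.9985)
n_6 = (+0.4683, -0.8836)
n_7 = (+0.8658, -0.5004)
  (0,1): δ = 131.34°  ·
  (0,2): δ = 81.06°  ·
  (0,3): δ = 34.72°  ·
  (0,4): δ = 26.39°  ·
  (0,5): δ = 75.23°  ·
  (0,6): δ = 106.33°  ·
  (0,7): δ = 138.38°  ·
  (1,2): δ = 129.72°  ·
  (1,3): δ = 83.38°  ·
  (1,4): δ = 22.28°  ·
  (1,5): δ = 26.57°  ·
  (1,6): δ = 57.67°  ·
  (1,7): δ = 89.72°  ·
  (2,3): δ = 133.67°  ·
  (2,4): δ = 72.56°  ·
  (2,5): δ = 23.72°  ·
  (2,6): δ = 7.38°  ✓
  (2,7): δ = 39.44°  ·
  (3,4): δ = 118.89°  ·
  (3,5): δ = 70.05°  ·
  (3,6): δ = 38.95°  ·
  (3,7): δ = 6.90°  ✓
  (4,5): δ = 131.16°  ·
  (4,6): δ = 100.06°  ·
  (4,7): δ = 68.00°  ·
  (5,6): δ = 148.90°  ·
  (5,7): δ = 116.84°  ·
  (6,7): δ = 147.95°  ·
antipodal pairs: 2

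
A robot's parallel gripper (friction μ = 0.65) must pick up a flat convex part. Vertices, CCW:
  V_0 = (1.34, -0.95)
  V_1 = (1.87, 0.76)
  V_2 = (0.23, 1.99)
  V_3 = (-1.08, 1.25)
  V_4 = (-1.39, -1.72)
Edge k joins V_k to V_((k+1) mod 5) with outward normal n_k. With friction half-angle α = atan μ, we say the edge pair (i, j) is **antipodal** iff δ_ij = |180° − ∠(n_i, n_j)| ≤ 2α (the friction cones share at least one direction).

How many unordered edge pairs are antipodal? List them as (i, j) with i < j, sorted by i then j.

α = atan 0.65 = 33.02°;  2α = 66.05°
n_0 = (+0.9552, -0.2960)
n_1 = (+0.6000, +0.8000)
n_2 = (-0.4918, +0.8707)
n_3 = (-0.9946, +0.1038)
n_4 = (+0.2715, -0.9624)
  (0,1): δ = 109.65°  ·
  (0,2): δ = 43.32°  ✓
  (0,3): δ = 11.26°  ✓
  (0,4): δ = 122.97°  ·
  (1,2): δ = 113.67°  ·
  (1,3): δ = 59.09°  ✓
  (1,4): δ = 52.62°  ✓
  (2,3): δ = 125.42°  ·
  (2,4): δ = 13.71°  ✓
  (3,4): δ = 68.29°  ·
antipodal pairs: 5

count = 5; pairs: (0,2), (0,3), (1,3), (1,4), (2,4)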